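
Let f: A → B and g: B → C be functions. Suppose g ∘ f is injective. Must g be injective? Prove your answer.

No. Take A = {0}, B = {0, 1, 2}, C = {0, 1, 2}, f(a) = a for each a ∈ A, and g(b) = 1 if b ∈ {1, 2} else g(b) = b.
Then g ∘ f = f is injective (A ⊂ B and f is the inclusion), but g(1) = g(2) = 1 with 1 ≠ 2, so g is not injective.

not injective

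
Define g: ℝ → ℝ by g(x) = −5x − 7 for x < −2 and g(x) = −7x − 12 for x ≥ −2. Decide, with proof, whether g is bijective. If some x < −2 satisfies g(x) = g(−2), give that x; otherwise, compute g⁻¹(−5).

-1

Both pieces are strictly decreasing (slopes −5 and −7), so each is injective on its own interval.
The left piece maps (−∞, −2) onto (3, ∞); the right piece maps [−2, ∞) onto (−∞, 2].
The images leave a gap (3 has no preimage), so g is not surjective, hence not bijective.
Because the two images are disjoint, no x < −2 has g(x) = g(−2), so we compute g⁻¹(−5): −5 lies in (−∞, 2], so solve −7x − 12 = −5: x = (−5 + 12)/(−7) = −1.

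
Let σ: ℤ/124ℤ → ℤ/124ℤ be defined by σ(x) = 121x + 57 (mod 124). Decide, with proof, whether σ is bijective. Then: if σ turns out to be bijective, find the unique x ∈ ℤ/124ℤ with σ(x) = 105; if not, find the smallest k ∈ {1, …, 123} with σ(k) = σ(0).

Recall that injectivity means: for all s, t in the domain, σ(s) = σ(t) implies s = t.
Suppose σ(s) = σ(t) in ℤ/124ℤ. Then 121s + 57 ≡ 121t + 57 (mod 124), so 121(s − t) ≡ 0 (mod 124).
Since gcd(121, 124) = 1, 121 is invertible modulo 124, so s − t ≡ 0 (mod 124), i.e. s = t.
We now compute 121⁻¹ mod 124 explicitly. Euclid's algorithm: 124 = 1·121 + 3, 121 = 40·3 + 1; back-substituting gives 1 = 41·121 − 40·124, so 121⁻¹ ≡ 41 (mod 124).
Then y ↦ 41(y − 57) is a two-sided inverse to σ, so every y ∈ ℤ/124ℤ has a preimage.
Hence σ is bijective.
Since σ is bijective, we compute σ⁻¹(105): solve 121x + 57 ≡ 105 (mod 124), i.e. 121x ≡ 48 (mod 124).
Multiplying by 121⁻¹ = 41 gives x ≡ 41·48 = 1968 = 15·124 + 108 ≡ 108 (mod 124).
Check: σ(108) = 121·108 + 57 = 13125 = 105·124 + 105 ≡ 105 (mod 124).

108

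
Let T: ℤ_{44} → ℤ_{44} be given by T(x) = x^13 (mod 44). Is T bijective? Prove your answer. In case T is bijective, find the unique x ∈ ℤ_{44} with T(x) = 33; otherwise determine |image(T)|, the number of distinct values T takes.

T(0) = 0^13 = 0.
T(22): Repeated squaring mod 44: 22^1 ≡ 22, 22^2 ≡ 22² = 484 ≡ 0, 22^4 ≡ 0² = 0, 22^8 ≡ 0² = 0. Since 13 = 8 + 4 + 1, 22^13 ≡ 0·0·22: 0·0 = 0, then 0·22 = 0. So 22^13 ≡ 0 (mod 44).
So T(0) = T(22) = 0 while 0 ≠ 22, so T is not injective, hence not bijective.
Since T is not bijective, we determine |image(T)|. Computing x^13 mod 44 for each x (by repeated squaring, reducing mod 44 at every step), the values T(0), T(1), …, T(43) are: 0, 1, 8, 27, 20, 37, 40, 35, 28, 25, 32, 11, 12, 41, 16, 31, 4, 29, 24, 39, 36, 21, 0, 23, 8, 5, 20, 15, 40, 13, 28, 3, 32, 33, 12, 19, 16, 9, 4, 7, 24, 17, 36, 43.
The distinct values are {0, 1, 3, 4, 5, 7, 8, 9, 11, 12, 13, 15, 16, 17, 19, 20, 21, 23, 24, 25, 27, 28, 29, 31, 32, 33, 35, 36, 37, 39, 40, 41, 43}; there are 33 of them.

33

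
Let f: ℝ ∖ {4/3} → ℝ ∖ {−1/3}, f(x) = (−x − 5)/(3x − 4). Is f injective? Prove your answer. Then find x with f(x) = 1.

Suppose f(a) = f(b). Cross-multiplying: (−a − 5)(3b − 4) = (−b − 5)(3a − 4).
Expanding both sides and cancelling the symmetric terms leaves 19·(a − b) = 0. Since 19 ≠ 0, a = b. Therefore f is injective.
Solving f(x) = 1: cross-multiplying gives −x − 5 = 1(3x − 4), which rearranges to −4x = 1, so x = −1/4.

-1/4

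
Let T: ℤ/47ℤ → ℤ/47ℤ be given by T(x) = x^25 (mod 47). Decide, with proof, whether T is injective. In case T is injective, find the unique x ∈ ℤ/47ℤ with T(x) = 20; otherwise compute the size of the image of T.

Since 47 is prime, the nonzero elements of ℤ/47ℤ form a cyclic group of order 46.
As gcd(25, 46) = 1, raising to the 25th power is a bijection on this group: if a^25 ≡ b^25 then (ab^{−1})^25 = 1, and the only element of order dividing gcd(25, 46) = 1 is 1, so a = b.
With T(0) = 0 this makes T injective on all of ℤ/47ℤ, hence bijective (finite equal-size domain and codomain). In particular T is injective.
Since T is injective, we find the preimage of 20. The inverse of x ↦ x^25 on (ℤ/47ℤ)^× is x ↦ x^35, because 25·35 = 875 = 19·46 + 1 ≡ 1 (mod 46) and x^{46} = 1 for x ≠ 0 (Fermat). So T⁻¹(20) = 20^35 mod 47.
Repeated squaring mod 47: 20^1 ≡ 20, 20^2 ≡ 20² = 400 ≡ 24, 20^4 ≡ 24² = 576 ≡ 12, 20^8 ≡ 12² = 144 ≡ 3, 20^16 ≡ 3² = 9, 20^32 ≡ 9² = 81 ≡ 34. Since 35 = 32 + 2 + 1, 20^35 ≡ 34·24·20: 34·24 = 816 ≡ 17, then 17·20 = 340 ≡ 11. So 20^35 ≡ 11 (mod 47).
Hence T⁻¹(20) = 11.

11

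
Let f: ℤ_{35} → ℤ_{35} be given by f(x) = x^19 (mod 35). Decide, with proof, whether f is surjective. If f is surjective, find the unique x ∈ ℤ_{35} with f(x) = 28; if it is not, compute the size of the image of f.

7

Computing x^19 mod 35 for each x (by repeated squaring, reducing mod 35 at every step), the values f(0), f(1), …, f(34) are: 0, 1, 23, 17, 4, 5, 6, 28, 22, 9, 10, 11, 33, 27, 14, 15, 16, 3, 32, 19, 20, 21, 8, 2, 24, 25, 26, 13, 7, 29, 30, 31, 18, 12, 34.
Every element of ℤ_{35} appears exactly once in this list, so f is a bijection, and in particular surjective.
Since f is surjective, we read off the preimage of 28 from the same table: f(7) = 28, so f⁻¹(28) = 7.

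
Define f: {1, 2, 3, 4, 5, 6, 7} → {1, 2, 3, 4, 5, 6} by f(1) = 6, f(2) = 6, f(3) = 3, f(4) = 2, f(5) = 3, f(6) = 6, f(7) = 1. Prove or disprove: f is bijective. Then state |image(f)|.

4

f(1) = 6 = f(2) with 1 ≠ 2, so f is not injective, hence not bijective.
The image of f is {1, 2, 3, 6}, which has 4 elements.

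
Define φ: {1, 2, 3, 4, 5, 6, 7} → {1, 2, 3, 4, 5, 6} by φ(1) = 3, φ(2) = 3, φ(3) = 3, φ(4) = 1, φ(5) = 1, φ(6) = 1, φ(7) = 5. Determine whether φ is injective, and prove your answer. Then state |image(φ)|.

φ(1) = 3 = φ(2) with 1 ≠ 2, so φ is not injective.
The image of φ is {1, 3, 5}, which has 3 elements.

3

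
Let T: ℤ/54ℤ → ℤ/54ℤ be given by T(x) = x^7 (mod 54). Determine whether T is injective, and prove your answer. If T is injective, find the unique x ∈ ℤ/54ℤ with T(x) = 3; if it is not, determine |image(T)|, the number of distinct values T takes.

38

T(0) = 0^7 = 0.
T(6): Repeated squaring mod 54: 6^1 ≡ 6, 6^2 ≡ 6² = 36, 6^4 ≡ 36² = 1296 ≡ 0. Since 7 = 4 + 2 + 1, 6^7 ≡ 0·36·6: 0·36 = 0, then 0·6 = 0. So 6^7 ≡ 0 (mod 54).
So T(0) = T(6) = 0 while 0 ≠ 6, hence T is not injective.
Since T is not injective, we determine |image(T)|. Computing x^7 mod 54 for each x (by repeated squaring, reducing mod 54 at every step), the values T(0), T(1), …, T(53) are: 0, 1, 20, 27, 22, 41, 0, 43, 8, 27, 10, 29, 0, 31, 50, 27, 52, 17, 0, 19, 38, 27, 40, 5, 0, 7, 26, 27, 28, 47, 0, 49, 14, 27, 16, 35, 0, 37, 2, 27, 4, 23, 0, 25, 44, 27, 46, 11, 0, 13, 32, 27, 34, 53.
The distinct values are {0, 1, 2, 4, 5, 7, 8, 10, 11, 13, 14, 16, 17, 19, 20, 22, 23, 25, 26, 27, 28, 29, 31, 32, 34, 35, 37, 38, 40, 41, 43, 44, 46, 47, 49, 50, 52, 53}; there are 38 of them.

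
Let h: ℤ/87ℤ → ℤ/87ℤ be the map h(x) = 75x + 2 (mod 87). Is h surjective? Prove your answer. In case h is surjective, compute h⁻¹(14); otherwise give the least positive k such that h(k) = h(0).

29

Recall that surjectivity means every element of the codomain has a preimage under h.
Since gcd(75, 87) = 3, we have 75x ≡ 0 (mod 3) for all x, so h(x) ≡ 2 (mod 3).
But 0 ≢ 2 (mod 3), so 0 ∈ ℤ/87ℤ has no preimage. So h is not surjective.
Since h is not surjective, we find the least positive k with h(k) = h(0): this means 75k ≡ 0 (mod 87), i.e. 87 ∣ 75k. Since gcd(75, 87) = 3, dividing through by 3 this holds exactly when 29 ∣ 25k, and as gcd(25, 29) = 1, exactly when 29 ∣ k.
The smallest positive such k is 29.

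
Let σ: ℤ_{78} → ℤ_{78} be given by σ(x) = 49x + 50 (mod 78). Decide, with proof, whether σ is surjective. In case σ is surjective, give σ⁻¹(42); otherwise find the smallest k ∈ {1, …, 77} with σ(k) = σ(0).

46

Recall: σ is surjective if every y in the codomain equals σ(x) for some x in the domain.
Since gcd(49, 78) = 1, 49 is invertible modulo 78. Euclid's algorithm: 78 = 1·49 + 29, 49 = 1·29 + 20, 29 = 1·20 + 9, 20 = 2·9 + 2, 9 = 4·2 + 1; back-substituting gives 1 = 43·49 − 27·78, so 49⁻¹ ≡ 43 (mod 78).
For any y ∈ ℤ_{78}, x = 43(y − 50) mod 78 satisfies σ(x) = 49·43(y − 50) + 50 ≡ y (since 49·43 ≡ 1 mod 78). So every y has a preimage.
So σ is surjective.
Since σ is surjective, we compute σ⁻¹(42): solve 49x + 50 ≡ 42 (mod 78), i.e. 49x ≡ 70 (mod 78).
Multiplying by 49⁻¹ = 43 gives x ≡ 43·70 = 3010 = 38·78 + 46 ≡ 46 (mod 78).
Check: σ(46) = 49·46 + 50 = 2304 = 29·78 + 42 ≡ 42 (mod 78).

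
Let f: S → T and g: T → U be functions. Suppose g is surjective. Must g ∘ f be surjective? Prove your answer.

not surjective

No. Take S = {1}, T = U = {1, 2, 3, 4, 5}, f(1) = 1, and g = identity (surjective).
Then (g ∘ f)(1) = 1, and 5 ∈ U has no preimage under g ∘ f, so g ∘ f is not surjective.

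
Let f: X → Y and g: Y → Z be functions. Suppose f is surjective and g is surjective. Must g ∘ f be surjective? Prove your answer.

Let c ∈ Z. Since g is surjective, there is b ∈ Y with g(b) = c. Since f is surjective, there is a ∈ X with f(a) = b.
Then (g ∘ f)(a) = g(b) = c. Therefore g ∘ f is surjective.

surjective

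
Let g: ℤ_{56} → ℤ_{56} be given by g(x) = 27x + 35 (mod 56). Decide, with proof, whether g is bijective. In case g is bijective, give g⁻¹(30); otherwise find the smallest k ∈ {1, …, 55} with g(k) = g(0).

33

If g(a) = g(b), then 27a ≡ 27b (mod 56). Because gcd(27, 56) = 1, we may cancel 27 to get a ≡ b (mod 56).
We now compute 27⁻¹ mod 56 explicitly. Euclid's algorithm: 56 = 2·27 + 2, 27 = 13·2 + 1; back-substituting gives 1 = 27·27 − 13·56, so 27⁻¹ ≡ 27 (mod 56).
For any y ∈ ℤ_{56}, x = 27(y − 35) mod 56 satisfies g(x) = 27·27(y − 35) + 35 ≡ y (since 27·27 ≡ 1 mod 56). So every y has a preimage.
So g is bijective.
Since g is bijective, we find g⁻¹(30): we need 27x ≡ 30 − 35 ≡ 51 (mod 56). Using 27⁻¹ = 27: x ≡ 27·51 = 1377 = 24·56 + 33, so x = 33.
Check: g(33) = 27·33 + 35 = 926 = 16·56 + 30 ≡ 30 (mod 56).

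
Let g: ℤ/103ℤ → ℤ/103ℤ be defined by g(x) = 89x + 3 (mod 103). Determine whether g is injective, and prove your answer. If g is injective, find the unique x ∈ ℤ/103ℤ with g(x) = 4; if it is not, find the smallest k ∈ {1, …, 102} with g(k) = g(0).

22

If g(a) = g(b), then 89a ≡ 89b (mod 103). Because gcd(89, 103) = 1, we may cancel 89 to get a ≡ b (mod 103).
Therefore g is injective.
We now compute 89⁻¹ mod 103 explicitly. Euclid's algorithm: 103 = 1·89 + 14, 89 = 6·14 + 5, 14 = 2·5 + 4, 5 = 1·4 + 1; back-substituting gives 1 = 22·89 − 19·103, so 89⁻¹ ≡ 22 (mod 103).
Since g is injective, we compute g⁻¹(4): solve 89x + 3 ≡ 4 (mod 103), i.e. 89x ≡ 1 (mod 103).
Multiplying by 89⁻¹ = 22 gives x ≡ 22·1 = 22 ≡ 22 (mod 103).
Check: g(22) = 89·22 + 3 = 1961 = 19·103 + 4 ≡ 4 (mod 103).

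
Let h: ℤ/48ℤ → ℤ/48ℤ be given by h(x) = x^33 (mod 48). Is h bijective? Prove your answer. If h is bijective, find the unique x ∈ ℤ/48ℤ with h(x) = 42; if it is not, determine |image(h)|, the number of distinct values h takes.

h(0) = 0^33 = 0.
h(6): Repeated squaring mod 48: 6^1 ≡ 6, 6^2 ≡ 6² = 36, 6^4 ≡ 36² = 1296 ≡ 0, 6^8 ≡ 0² = 0, 6^16 ≡ 0² = 0, 6^32 ≡ 0² = 0. Since 33 = 32 + 1, 6^33 ≡ 0·6: 0·6 = 0. So 6^33 ≡ 0 (mod 48).
So h(0) = h(6) = 0 while 0 ≠ 6, hence h is not injective, hence not bijective.
Since h is not bijective, we determine |image(h)|. Computing x^33 mod 48 for each x (by repeated squaring, reducing mod 48 at every step), the values h(0), h(1), …, h(47) are: 0, 1, 32, 3, 16, 5, 0, 7, 32, 9, 16, 11, 0, 13, 32, 15, 16, 17, 0, 19, 32, 21, 16, 23, 0, 25, 32, 27, 16, 29, 0, 31, 32, 33, 16, 35, 0, 37, 32, 39, 16, 41, 0, 43, 32, 45, 16, 47.
The distinct values are {0, 1, 3, 5, 7, 9, 11, 13, 15, 16, 17, 19, 21, 23, 25, 27, 29, 31, 32, 33, 35, 37, 39, 41, 43, 45, 47}; there are 27 of them.

27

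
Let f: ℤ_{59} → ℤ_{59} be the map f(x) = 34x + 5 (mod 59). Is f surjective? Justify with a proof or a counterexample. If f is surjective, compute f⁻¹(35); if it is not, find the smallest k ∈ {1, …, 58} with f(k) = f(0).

46

Recall: surjectivity means every element of the codomain has a preimage under f.
Since gcd(34, 59) = 1, 34 is invertible modulo 59. Euclid's algorithm: 59 = 1·34 + 25, 34 = 1·25 + 9, 25 = 2·9 + 7, 9 = 1·7 + 2, 7 = 3·2 + 1; back-substituting gives 1 = 33·34 − 19·59, so 34⁻¹ ≡ 33 (mod 59).
For any y ∈ ℤ_{59}, x = 33(y − 5) mod 59 satisfies f(x) = 34·33(y − 5) + 5 ≡ y (since 34·33 ≡ 1 mod 59). So every y has a preimage.
Thus f is surjective.
Since f is surjective, we find f⁻¹(35): we need 34x ≡ 35 − 5 ≡ 30 (mod 59). Using 34⁻¹ = 33: x ≡ 33·30 = 990 = 16·59 + 46, so x = 46.
Check: f(46) = 34·46 + 5 = 1569 = 26·59 + 35 ≡ 35 (mod 59).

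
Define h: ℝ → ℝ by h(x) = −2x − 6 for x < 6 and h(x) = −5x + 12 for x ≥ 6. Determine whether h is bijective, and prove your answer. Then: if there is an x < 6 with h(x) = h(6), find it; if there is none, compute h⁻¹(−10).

2

Both pieces are strictly decreasing (slopes −2 and −5), so each is injective on its own interval.
The left piece maps (−∞, 6) onto (−18, ∞); the right piece maps [6, ∞) onto (−∞, −18].
Since −18 = −18, the images partition ℝ: h is injective and surjective, hence bijective.
Because the two images are disjoint, no x < 6 has h(x) = h(6), so we compute h⁻¹(−10): −10 lies in (−18, ∞), so solve −2x − 6 = −10: x = (−10 + 6)/(−2) = 2.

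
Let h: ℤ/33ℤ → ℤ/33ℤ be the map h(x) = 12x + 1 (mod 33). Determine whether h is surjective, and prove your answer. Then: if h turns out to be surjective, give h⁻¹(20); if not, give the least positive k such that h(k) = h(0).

11

Recall that h is surjective if every y in the codomain equals h(x) for some x in the domain.
Since gcd(12, 33) = 3, we have 12x ≡ 0 (mod 3) for all x, so h(x) ≡ 1 (mod 3).
But 0 ≢ 1 (mod 3), so 0 ∈ ℤ/33ℤ has no preimage. Thus h is not surjective.
Since h is not surjective, we find the least positive k with h(k) = h(0): this means 12k ≡ 0 (mod 33), i.e. 33 ∣ 12k. Since gcd(12, 33) = 3, dividing through by 3 this holds exactly when 11 ∣ 4k, and as gcd(4, 11) = 1, exactly when 11 ∣ k.
The smallest positive such k is 11.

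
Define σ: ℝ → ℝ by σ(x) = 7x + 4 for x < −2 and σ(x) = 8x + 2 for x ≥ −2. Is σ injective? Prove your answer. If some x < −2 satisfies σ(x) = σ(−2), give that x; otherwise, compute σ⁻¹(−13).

-18/7

Both pieces are strictly increasing (slopes 7 and 8), so each is injective on its own interval.
The left piece maps (−∞, −2) onto (−∞, −10); the right piece maps [−2, ∞) onto [−14, ∞).
These images overlap. In particular σ(−2) = −14 (right piece), and solving 7x + 4 = −14 on the left piece gives x = −18/7 < −2.
So σ(−18/7) = σ(−2) with −18/7 ≠ −2, and σ is not injective. This x = −18/7 is the requested value below −2.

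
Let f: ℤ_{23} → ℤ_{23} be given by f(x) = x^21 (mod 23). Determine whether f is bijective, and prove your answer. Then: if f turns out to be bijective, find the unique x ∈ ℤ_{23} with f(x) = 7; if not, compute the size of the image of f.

10

Since 23 is prime, the nonzero elements of ℤ_{23} form a cyclic group of order 22.
As gcd(21, 22) = 1, raising to the 21st power is a bijection on this group: if a^21 ≡ b^21 then (ab^{−1})^21 = 1, and the only element of order dividing gcd(21, 22) = 1 is 1, so a = b.
With f(0) = 0 this makes f injective on all of ℤ_{23}, hence bijective (finite equal-size domain and codomain). In particular f is bijective.
Since f is bijective, we find the preimage of 7. The inverse of x ↦ x^21 on (ℤ_{23})^× is x ↦ x^21, because 21·21 = 441 = 20·22 + 1 ≡ 1 (mod 22) and x^{22} = 1 for x ≠ 0 (Fermat). So f⁻¹(7) = 7^21 mod 23.
Repeated squaring mod 23: 7^1 ≡ 7, 7^2 ≡ 7² = 49 ≡ 3, 7^4 ≡ 3² = 9, 7^8 ≡ 9² = 81 ≡ 12, 7^16 ≡ 12² = 144 ≡ 6. Since 21 = 16 + 4 + 1, 7^21 ≡ 6·9·7: 6·9 = 54 ≡ 8, then 8·7 = 56 ≡ 10. So 7^21 ≡ 10 (mod 23).
Hence f⁻¹(7) = 10.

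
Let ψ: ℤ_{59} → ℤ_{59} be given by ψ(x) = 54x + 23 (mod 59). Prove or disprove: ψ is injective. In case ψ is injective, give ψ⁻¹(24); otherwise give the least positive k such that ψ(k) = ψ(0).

By definition, ψ is injective if ψ(u) = ψ(v) implies u = v.
Suppose ψ(u) = ψ(v) in ℤ_{59}. Then 54u + 23 ≡ 54v + 23 (mod 59), hence 54(u − v) ≡ 0 (mod 59).
Since gcd(54, 59) = 1, 54 is invertible modulo 59, so u − v ≡ 0 (mod 59), i.e. u = v.
Therefore ψ is injective.
We now compute 54⁻¹ mod 59 explicitly. Euclid's algorithm: 59 = 1·54 + 5, 54 = 10·5 + 4, 5 = 1·4 + 1; back-substituting gives 1 = 47·54 − 43·59, so 54⁻¹ ≡ 47 (mod 59).
Since ψ is injective, we find ψ⁻¹(24): we need 54x ≡ 24 − 23 ≡ 1 (mod 59). Using 54⁻¹ = 47: x ≡ 47·1 = 47, so x = 47.
Check: ψ(47) = 54·47 + 23 = 2561 = 43·59 + 24 ≡ 24 (mod 59).

47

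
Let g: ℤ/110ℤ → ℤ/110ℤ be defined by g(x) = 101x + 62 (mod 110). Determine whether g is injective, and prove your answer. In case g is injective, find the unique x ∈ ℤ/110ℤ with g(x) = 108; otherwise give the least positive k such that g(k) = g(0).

By definition, g is injective when g(a) = g(b) forces a = b.
Suppose g(a) = g(b) in ℤ/110ℤ. Then 101a + 62 ≡ 101b + 62 (mod 110), therefore 101(a − b) ≡ 0 (mod 110).
Since gcd(101, 110) = 1, 101 is invertible modulo 110, therefore a − b ≡ 0 (mod 110), i.e. a = b.
Hence g is injective.
We now compute 101⁻¹ mod 110 explicitly. Euclid's algorithm: 110 = 1·101 + 9, 101 = 11·9 + 2, 9 = 4·2 + 1; back-substituting gives 1 = 61·101 − 56·110, so 101⁻¹ ≡ 61 (mod 110).
Since g is injective, we find g⁻¹(108): we need 101x ≡ 108 − 62 ≡ 46 (mod 110). Using 101⁻¹ = 61: x ≡ 61·46 = 2806 = 25·110 + 56, so x = 56.
Check: g(56) = 101·56 + 62 = 5718 = 51·110 + 108 ≡ 108 (mod 110).

56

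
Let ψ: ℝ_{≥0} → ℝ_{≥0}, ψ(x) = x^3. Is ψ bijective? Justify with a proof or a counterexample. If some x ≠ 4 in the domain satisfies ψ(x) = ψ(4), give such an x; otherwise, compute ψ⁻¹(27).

On ℝ_{≥0}, x ↦ x^3 is strictly increasing (injective) and for any y ∈ ℝ_{≥0} the 3rd root y^{1/3} lies in ℝ_{≥0} (surjective). So ψ is bijective.
Since x ↦ x^3 is strictly increasing on ℝ_{≥0}, it is injective there, so no x ≠ 4 in the domain has ψ(x) = ψ(4). We therefore compute ψ⁻¹(27) = 27^{1/3} = 3 (indeed 3^3 = 27).

3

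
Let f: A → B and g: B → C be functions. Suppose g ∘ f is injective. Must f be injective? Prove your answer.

Suppose f(u) = f(v). Applying g: (g ∘ f)(u) = (g ∘ f)(v). Since g ∘ f is injective, u = v. Therefore f is injective.

injective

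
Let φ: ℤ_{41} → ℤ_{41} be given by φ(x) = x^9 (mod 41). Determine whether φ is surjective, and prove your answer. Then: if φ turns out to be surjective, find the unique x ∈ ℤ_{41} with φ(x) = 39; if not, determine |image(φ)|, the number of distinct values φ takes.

21

Since 41 is prime, the nonzero elements of ℤ_{41} form a cyclic group of order 40.
As gcd(9, 40) = 1, raising to the 9th power is a bijection on this group: if s^9 ≡ t^9 then (st^{−1})^9 = 1, and the only element of order dividing gcd(9, 40) = 1 is 1, so s = t.
With φ(0) = 0 this makes φ injective on all of ℤ_{41}, hence bijective (finite equal-size domain and codomain). In particular φ is surjective.
Since φ is surjective, we find the preimage of 39. The inverse of x ↦ x^9 on (ℤ_{41})^× is x ↦ x^9, because 9·9 = 81 = 2·40 + 1 ≡ 1 (mod 40) and x^{40} = 1 for x ≠ 0 (Fermat). So φ⁻¹(39) = 39^9 mod 41.
Repeated squaring mod 41: 39^1 ≡ 39, 39^2 ≡ 39² = 1521 ≡ 4, 39^4 ≡ 4² = 16, 39^8 ≡ 16² = 256 ≡ 10. Since 9 = 8 + 1, 39^9 ≡ 10·39: 10·39 = 390 ≡ 21. So 39^9 ≡ 21 (mod 41).
Hence φ⁻¹(39) = 21.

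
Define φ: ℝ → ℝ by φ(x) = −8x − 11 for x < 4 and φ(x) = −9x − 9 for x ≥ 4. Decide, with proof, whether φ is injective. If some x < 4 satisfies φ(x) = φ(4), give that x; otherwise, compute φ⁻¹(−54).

5

Both pieces are strictly decreasing (slopes −8 and −9), so each is injective on its own interval.
The left piece maps (−∞, 4) onto (−43, ∞); the right piece maps [4, ∞) onto (−∞, −45].
These images are disjoint, so no value is attained by both pieces. Therefore φ is injective.
Because the two images are disjoint, no x < 4 has φ(x) = φ(4), so we compute φ⁻¹(−54): −54 lies in (−∞, −45], so solve −9x − 9 = −54: x = (−54 + 9)/(−9) = 5.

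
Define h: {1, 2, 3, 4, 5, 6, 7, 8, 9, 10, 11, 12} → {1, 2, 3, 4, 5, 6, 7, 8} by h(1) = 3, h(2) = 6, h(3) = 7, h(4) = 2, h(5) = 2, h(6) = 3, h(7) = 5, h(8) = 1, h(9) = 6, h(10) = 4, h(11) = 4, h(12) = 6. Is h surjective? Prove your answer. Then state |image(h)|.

7

No element maps to 8, so h is not surjective.
The image of h is {1, 2, 3, 4, 5, 6, 7}, which has 7 elements.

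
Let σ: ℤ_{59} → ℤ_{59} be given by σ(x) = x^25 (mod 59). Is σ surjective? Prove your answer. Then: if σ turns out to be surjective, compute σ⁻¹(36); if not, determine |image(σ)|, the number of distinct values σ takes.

Since 59 is prime, the nonzero elements of ℤ_{59} form a cyclic group of order 58.
As gcd(25, 58) = 1, raising to the 25th power is a bijection on this group: if x_1^25 ≡ x_2^25 then (x_1x_2^{−1})^25 = 1, and the only element of order dividing gcd(25, 58) = 1 is 1, so x_1 = x_2.
With σ(0) = 0 this makes σ injective on all of ℤ_{59}, hence bijective (finite equal-size domain and codomain). In particular σ is surjective.
Since σ is surjective, we find the preimage of 36. The inverse of x ↦ x^25 on (ℤ_{59})^× is x ↦ x^7, because 25·7 = 175 = 3·58 + 1 ≡ 1 (mod 58) and x^{58} = 1 for x ≠ 0 (Fermat). So σ⁻¹(36) = 36^7 mod 59.
Repeated squaring mod 59: 36^1 ≡ 36, 36^2 ≡ 36² = 1296 ≡ 57, 36^4 ≡ 57² = 3249 ≡ 4. Since 7 = 4 + 2 + 1, 36^7 ≡ 4·57·36: 4·57 = 228 ≡ 51, then 51·36 = 1836 ≡ 7. So 36^7 ≡ 7 (mod 59).
Hence σ⁻¹(36) = 7.

7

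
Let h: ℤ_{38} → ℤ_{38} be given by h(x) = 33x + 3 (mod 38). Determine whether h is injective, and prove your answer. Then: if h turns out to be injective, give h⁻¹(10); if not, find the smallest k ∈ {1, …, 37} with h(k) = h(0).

If h(s) = h(t), then 33s ≡ 33t (mod 38). Because gcd(33, 38) = 1, we may cancel 33 to get s ≡ t (mod 38).
Hence h is injective.
We now compute 33⁻¹ mod 38 explicitly. Euclid's algorithm: 38 = 1·33 + 5, 33 = 6·5 + 3, 5 = 1·3 + 2, 3 = 1·2 + 1; back-substituting gives 1 = 15·33 − 13·38, so 33⁻¹ ≡ 15 (mod 38).
Since h is injective, we compute h⁻¹(10): solve 33x + 3 ≡ 10 (mod 38), i.e. 33x ≡ 7 (mod 38).
Multiplying by 33⁻¹ = 15 gives x ≡ 15·7 = 105 = 2·38 + 29 ≡ 29 (mod 38).
Check: h(29) = 33·29 + 3 = 960 = 25·38 + 10 ≡ 10 (mod 38).

29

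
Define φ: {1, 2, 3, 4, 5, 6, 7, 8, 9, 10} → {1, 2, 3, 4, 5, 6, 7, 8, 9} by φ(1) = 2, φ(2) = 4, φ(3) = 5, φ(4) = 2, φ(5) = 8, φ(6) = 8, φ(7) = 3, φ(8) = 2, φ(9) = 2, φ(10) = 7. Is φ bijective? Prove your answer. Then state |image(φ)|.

6

φ(1) = 2 = φ(4) with 1 ≠ 4, so φ is not injective, hence not bijective.
The image of φ is {2, 3, 4, 5, 7, 8}, which has 6 elements.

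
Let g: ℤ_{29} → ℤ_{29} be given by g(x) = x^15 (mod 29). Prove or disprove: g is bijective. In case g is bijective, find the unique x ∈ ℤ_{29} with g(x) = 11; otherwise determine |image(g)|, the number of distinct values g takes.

18

Since 29 is prime, the nonzero elements of ℤ_{29} form a cyclic group of order 28.
As gcd(15, 28) = 1, raising to the 15th power is a bijection on this group: if s^15 ≡ t^15 then (st^{−1})^15 = 1, and the only element of order dividing gcd(15, 28) = 1 is 1, so s = t.
With g(0) = 0 this makes g injective on all of ℤ_{29}, hence bijective (finite equal-size domain and codomain). In particular g is bijective.
Since g is bijective, we find the preimage of 11. The inverse of x ↦ x^15 on (ℤ_{29})^× is x ↦ x^15, because 15·15 = 225 = 8·28 + 1 ≡ 1 (mod 28) and x^{28} = 1 for x ≠ 0 (Fermat). So g⁻¹(11) = 11^15 mod 29.
Repeated squaring mod 29: 11^1 ≡ 11, 11^2 ≡ 11² = 121 ≡ 5, 11^4 ≡ 5² = 25, 11^8 ≡ 25² = 625 ≡ 16. Since 15 = 8 + 4 + 2 + 1, 11^15 ≡ 16·25·5·11: 16·25 = 400 ≡ 23, then 23·5 = 115 ≡ 28, then 28·11 = 308 ≡ 18. So 11^15 ≡ 18 (mod 29).
Hence g⁻¹(11) = 18.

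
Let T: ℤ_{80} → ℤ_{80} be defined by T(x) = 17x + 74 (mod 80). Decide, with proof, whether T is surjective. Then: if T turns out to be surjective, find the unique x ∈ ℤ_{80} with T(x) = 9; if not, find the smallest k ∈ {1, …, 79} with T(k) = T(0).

Since gcd(17, 80) = 1, 17 is invertible modulo 80. Euclid's algorithm: 80 = 4·17 + 12, 17 = 1·12 + 5, 12 = 2·5 + 2, 5 = 2·2 + 1; back-substituting gives 1 = 33·17 − 7·80, so 17⁻¹ ≡ 33 (mod 80).
For any y ∈ ℤ_{80}, x = 33(y − 74) mod 80 satisfies T(x) = 17·33(y − 74) + 74 ≡ y (since 17·33 ≡ 1 mod 80). So every y has a preimage.
Hence T is surjective.
Since T is surjective, we compute T⁻¹(9): solve 17x + 74 ≡ 9 (mod 80), i.e. 17x ≡ 15 (mod 80).
Multiplying by 17⁻¹ = 33 gives x ≡ 33·15 = 495 = 6·80 + 15 ≡ 15 (mod 80).
Check: T(15) = 17·15 + 74 = 329 = 4·80 + 9 ≡ 9 (mod 80).

15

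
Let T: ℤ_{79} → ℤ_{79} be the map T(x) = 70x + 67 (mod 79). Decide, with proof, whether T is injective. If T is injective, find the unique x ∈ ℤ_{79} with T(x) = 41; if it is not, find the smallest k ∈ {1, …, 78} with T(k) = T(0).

38

Suppose T(x_1) = T(x_2) in ℤ_{79}. Then 70x_1 + 67 ≡ 70x_2 + 67 (mod 79), hence 70(x_1 − x_2) ≡ 0 (mod 79).
Since gcd(70, 79) = 1, 70 is invertible modulo 79, thus x_1 − x_2 ≡ 0 (mod 79), i.e. x_1 = x_2.
So T is injective.
We now compute 70⁻¹ mod 79 explicitly. Euclid's algorithm: 79 = 1·70 + 9, 70 = 7·9 + 7, 9 = 1·7 + 2, 7 = 3·2 + 1; back-substituting gives 1 = 35·70 − 31·79, so 70⁻¹ ≡ 35 (mod 79).
Since T is injective, we find T⁻¹(41): we need 70x ≡ 41 − 67 ≡ 53 (mod 79). Using 70⁻¹ = 35: x ≡ 35·53 = 1855 = 23·79 + 38, so x = 38.
Check: T(38) = 70·38 + 67 = 2727 = 34·79 + 41 ≡ 41 (mod 79).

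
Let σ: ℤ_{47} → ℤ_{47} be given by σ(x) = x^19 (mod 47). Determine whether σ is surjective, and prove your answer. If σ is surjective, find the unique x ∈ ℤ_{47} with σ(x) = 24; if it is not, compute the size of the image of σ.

Since 47 is prime, the nonzero elements of ℤ_{47} form a cyclic group of order 46.
As gcd(19, 46) = 1, raising to the 19th power is a bijection on this group: if u^19 ≡ v^19 then (uv^{−1})^19 = 1, and the only element of order dividing gcd(19, 46) = 1 is 1, so u = v.
With σ(0) = 0 this makes σ injective on all of ℤ_{47}, hence bijective (finite equal-size domain and codomain). In particular σ is surjective.
Since σ is surjective, we find the preimage of 24. The inverse of x ↦ x^19 on (ℤ_{47})^× is x ↦ x^17, because 19·17 = 323 = 7·46 + 1 ≡ 1 (mod 46) and x^{46} = 1 for x ≠ 0 (Fermat). So σ⁻¹(24) = 24^17 mod 47.
Repeated squaring mod 47: 24^1 ≡ 24, 24^2 ≡ 24² = 576 ≡ 12, 24^4 ≡ 12² = 144 ≡ 3, 24^8 ≡ 3² = 9, 24^16 ≡ 9² = 81 ≡ 34. Since 17 = 16 + 1, 24^17 ≡ 34·24: 34·24 = 816 ≡ 17. So 24^17 ≡ 17 (mod 47).
Hence σ⁻¹(24) = 17.

17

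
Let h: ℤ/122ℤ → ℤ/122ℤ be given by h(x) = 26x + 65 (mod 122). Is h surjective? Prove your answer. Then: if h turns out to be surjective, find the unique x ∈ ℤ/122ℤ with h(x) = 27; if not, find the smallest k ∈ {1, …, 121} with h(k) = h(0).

61

Since gcd(26, 122) = 2, we have 26x ≡ 0 (mod 2) for all x, so h(x) ≡ 1 (mod 2).
But 0 ≢ 1 (mod 2), so 0 ∈ ℤ/122ℤ has no preimage. Therefore h is not surjective.
Since h is not surjective, we find the least positive k with h(k) = h(0): this means 26k ≡ 0 (mod 122), i.e. 122 ∣ 26k. Since gcd(26, 122) = 2, dividing through by 2 this holds exactly when 61 ∣ 13k, and as gcd(13, 61) = 1, exactly when 61 ∣ k.
The smallest positive such k is 61.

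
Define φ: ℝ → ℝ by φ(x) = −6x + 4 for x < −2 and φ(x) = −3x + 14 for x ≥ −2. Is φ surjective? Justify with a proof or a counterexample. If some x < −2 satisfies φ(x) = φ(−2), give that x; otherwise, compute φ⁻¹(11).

-8/3

Both pieces are strictly decreasing (slopes −6 and −3), so each is injective on its own interval.
The left piece maps (−∞, −2) onto (16, ∞); the right piece maps [−2, ∞) onto (−∞, 20].
The union (16, ∞) ∪ (−∞, 20] covers ℝ, so φ is surjective.
For the follow-up: the images overlap, so an x < −2 with φ(x) = φ(−2) exists. φ(−2) = 20; solving −6x + 4 = 20 for x < −2 gives x = (20 − 4)/(−6) = −8/3.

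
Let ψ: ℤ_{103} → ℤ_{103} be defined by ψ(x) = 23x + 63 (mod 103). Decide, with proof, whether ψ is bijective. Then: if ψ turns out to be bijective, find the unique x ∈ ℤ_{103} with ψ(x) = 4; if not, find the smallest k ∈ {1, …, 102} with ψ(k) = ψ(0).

By definition, injectivity means: for all x_1, x_2 in the domain, ψ(x_1) = ψ(x_2) implies x_1 = x_2.
If ψ(x_1) = ψ(x_2), then 23x_1 ≡ 23x_2 (mod 103). Because gcd(23, 103) = 1, we may cancel 23 to get x_1 ≡ x_2 (mod 103).
We now compute 23⁻¹ mod 103 explicitly. Euclid's algorithm: 103 = 4·23 + 11, 23 = 2·11 + 1; back-substituting gives 1 = 9·23 − 2·103, so 23⁻¹ ≡ 9 (mod 103).
Then y ↦ 9(y − 63) is a two-sided inverse to ψ, so every y ∈ ℤ_{103} has a preimage.
Hence ψ is bijective.
Since ψ is bijective, we find ψ⁻¹(4): we need 23x ≡ 4 − 63 ≡ 44 (mod 103). Using 23⁻¹ = 9: x ≡ 9·44 = 396 = 3·103 + 87, so x = 87.
Check: ψ(87) = 23·87 + 63 = 2064 = 20·103 + 4 ≡ 4 (mod 103).

87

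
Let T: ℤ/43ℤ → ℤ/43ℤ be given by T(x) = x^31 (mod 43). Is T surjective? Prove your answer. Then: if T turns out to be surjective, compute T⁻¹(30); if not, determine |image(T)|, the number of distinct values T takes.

Since 43 is prime, the nonzero elements of ℤ/43ℤ form a cyclic group of order 42.
As gcd(31, 42) = 1, raising to the 31st power is a bijection on this group: if a^31 ≡ b^31 then (ab^{−1})^31 = 1, and the only element of order dividing gcd(31, 42) = 1 is 1, so a = b.
With T(0) = 0 this makes T injective on all of ℤ/43ℤ, hence bijective (finite equal-size domain and codomain). In particular T is surjective.
Since T is surjective, we find the preimage of 30. The inverse of x ↦ x^31 on (ℤ/43ℤ)^× is x ↦ x^19, because 31·19 = 589 = 14·42 + 1 ≡ 1 (mod 42) and x^{42} = 1 for x ≠ 0 (Fermat). So T⁻¹(30) = 30^19 mod 43.
Repeated squaring mod 43: 30^1 ≡ 30, 30^2 ≡ 30² = 900 ≡ 40, 30^4 ≡ 40² = 1600 ≡ 9, 30^8 ≡ 9² = 81 ≡ 38, 30^16 ≡ 38² = 1444 ≡ 25. Since 19 = 16 + 2 + 1, 30^19 ≡ 25·40·30: 25·40 = 1000 ≡ 11, then 11·30 = 330 ≡ 29. So 30^19 ≡ 29 (mod 43).
Hence T⁻¹(30) = 29.

29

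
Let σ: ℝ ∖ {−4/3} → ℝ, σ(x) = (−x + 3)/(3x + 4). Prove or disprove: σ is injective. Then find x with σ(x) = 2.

-5/7

Suppose σ(x_1) = σ(x_2). Cross-multiplying: (−x_1 + 3)(3x_2 + 4) = (−x_2 + 3)(3x_1 + 4).
Expanding both sides and cancelling the symmetric terms leaves −13·(x_1 − x_2) = 0. Since −13 ≠ 0, x_1 = x_2. Hence σ is injective.
Solving σ(x) = 2: cross-multiplying gives −x + 3 = 2(3x + 4), which rearranges to −7x = 5, so x = −5/7.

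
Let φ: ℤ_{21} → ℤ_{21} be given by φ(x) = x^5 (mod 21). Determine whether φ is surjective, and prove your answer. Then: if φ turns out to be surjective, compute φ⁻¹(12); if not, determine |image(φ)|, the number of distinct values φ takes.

3

Computing x^5 mod 21 for each x (by repeated squaring, reducing mod 21 at every step), the values φ(0), φ(1), …, φ(20) are: 0, 1, 11, 12, 16, 17, 6, 7, 8, 18, 19, 2, 3, 13, 14, 15, 4, 5, 9, 10, 20.
Every element of ℤ_{21} appears exactly once in this list, so φ is a bijection, and in particular surjective.
Since φ is surjective, we read off the preimage of 12 from the same table: φ(3) = 12, so φ⁻¹(12) = 3.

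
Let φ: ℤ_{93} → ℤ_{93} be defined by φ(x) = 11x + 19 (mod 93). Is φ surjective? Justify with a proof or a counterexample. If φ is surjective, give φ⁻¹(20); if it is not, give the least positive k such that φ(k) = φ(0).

Since gcd(11, 93) = 1, 11 is invertible modulo 93. Euclid's algorithm: 93 = 8·11 + 5, 11 = 2·5 + 1; back-substituting gives 1 = 17·11 − 2·93, so 11⁻¹ ≡ 17 (mod 93).
For any y ∈ ℤ_{93}, x = 17(y − 19) mod 93 satisfies φ(x) = 11·17(y − 19) + 19 ≡ y (since 11·17 ≡ 1 mod 93). So every y has a preimage.
So φ is surjective.
Since φ is surjective, we compute φ⁻¹(20): solve 11x + 19 ≡ 20 (mod 93), i.e. 11x ≡ 1 (mod 93).
Multiplying by 11⁻¹ = 17 gives x ≡ 17·1 = 17 ≡ 17 (mod 93).
Check: φ(17) = 11·17 + 19 = 206 = 2·93 + 20 ≡ 20 (mod 93).

17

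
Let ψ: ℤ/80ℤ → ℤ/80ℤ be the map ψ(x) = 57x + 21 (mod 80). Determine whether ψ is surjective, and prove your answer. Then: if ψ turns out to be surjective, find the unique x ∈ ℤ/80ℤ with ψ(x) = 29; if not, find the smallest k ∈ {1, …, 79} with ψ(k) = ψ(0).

Recall that ψ is surjective if every y in the codomain equals ψ(x) for some x in the domain.
Since gcd(57, 80) = 1, 57 is invertible modulo 80. Euclid's algorithm: 80 = 1·57 + 23, 57 = 2·23 + 11, 23 = 2·11 + 1; back-substituting gives 1 = 73·57 − 52·80, so 57⁻¹ ≡ 73 (mod 80).
Then y ↦ 73(y − 21) is a two-sided inverse to ψ, so every y ∈ ℤ/80ℤ has a preimage.
Hence ψ is surjective.
Since ψ is surjective, we find ψ⁻¹(29): we need 57x ≡ 29 − 21 ≡ 8 (mod 80). Using 57⁻¹ = 73: x ≡ 73·8 = 584 = 7·80 + 24, so x = 24.
Check: ψ(24) = 57·24 + 21 = 1389 = 17·80 + 29 ≡ 29 (mod 80).

24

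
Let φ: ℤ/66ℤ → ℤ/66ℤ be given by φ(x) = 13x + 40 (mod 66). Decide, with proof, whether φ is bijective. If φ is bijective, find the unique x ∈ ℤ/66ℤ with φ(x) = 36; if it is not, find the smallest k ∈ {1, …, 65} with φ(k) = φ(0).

Suppose φ(s) = φ(t) in ℤ/66ℤ. Then 13s + 40 ≡ 13t + 40 (mod 66), thus 13(s − t) ≡ 0 (mod 66).
Since gcd(13, 66) = 1, 13 is invertible modulo 66, thus s − t ≡ 0 (mod 66), i.e. s = t.
We now compute 13⁻¹ mod 66 explicitly. Euclid's algorithm: 66 = 5·13 + 1; back-substituting gives 1 = 61·13 − 12·66, so 13⁻¹ ≡ 61 (mod 66).
For any y ∈ ℤ/66ℤ, x = 61(y − 40) mod 66 satisfies φ(x) = 13·61(y − 40) + 40 ≡ y (since 13·61 ≡ 1 mod 66). So every y has a preimage.
Therefore φ is bijective.
Since φ is bijective, we compute φ⁻¹(36): solve 13x + 40 ≡ 36 (mod 66), i.e. 13x ≡ 62 (mod 66).
Multiplying by 13⁻¹ = 61 gives x ≡ 61·62 = 3782 = 57·66 + 20 ≡ 20 (mod 66).
Check: φ(20) = 13·20 + 40 = 300 = 4·66 + 36 ≡ 36 (mod 66).

20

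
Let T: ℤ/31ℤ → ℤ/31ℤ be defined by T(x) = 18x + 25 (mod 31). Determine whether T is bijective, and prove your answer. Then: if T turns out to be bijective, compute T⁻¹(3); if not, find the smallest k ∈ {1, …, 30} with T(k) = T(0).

Recall that injectivity means: for all x_1, x_2 in the domain, T(x_1) = T(x_2) implies x_1 = x_2.
If T(x_1) = T(x_2), then 18x_1 ≡ 18x_2 (mod 31). Because gcd(18, 31) = 1, we may cancel 18 to get x_1 ≡ x_2 (mod 31).
We now compute 18⁻¹ mod 31 explicitly. Euclid's algorithm: 31 = 1·18 + 13, 18 = 1·13 + 5, 13 = 2·5 + 3, 5 = 1·3 + 2, 3 = 1·2 + 1; back-substituting gives 1 = 19·18 − 11·31, so 18⁻¹ ≡ 19 (mod 31).
Then y ↦ 19(y − 25) is a two-sided inverse to T, so every y ∈ ℤ/31ℤ has a preimage.
So T is bijective.
Since T is bijective, we compute T⁻¹(3): solve 18x + 25 ≡ 3 (mod 31), i.e. 18x ≡ 9 (mod 31).
Multiplying by 18⁻¹ = 19 gives x ≡ 19·9 = 171 = 5·31 + 16 ≡ 16 (mod 31).
Check: T(16) = 18·16 + 25 = 313 = 10·31 + 3 ≡ 3 (mod 31).

16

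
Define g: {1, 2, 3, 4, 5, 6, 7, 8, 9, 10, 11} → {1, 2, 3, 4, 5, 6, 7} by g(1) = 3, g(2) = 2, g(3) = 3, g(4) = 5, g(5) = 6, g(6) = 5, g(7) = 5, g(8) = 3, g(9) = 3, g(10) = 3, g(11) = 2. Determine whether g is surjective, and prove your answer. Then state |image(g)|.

No element maps to 1, so g is not surjective.
The image of g is {2, 3, 5, 6}, which has 4 elements.

4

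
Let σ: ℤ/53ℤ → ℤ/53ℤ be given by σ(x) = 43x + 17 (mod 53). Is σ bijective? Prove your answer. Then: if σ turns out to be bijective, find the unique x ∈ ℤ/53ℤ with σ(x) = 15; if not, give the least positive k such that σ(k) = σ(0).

32

Suppose σ(u) = σ(v) in ℤ/53ℤ. Then 43u + 17 ≡ 43v + 17 (mod 53), hence 43(u − v) ≡ 0 (mod 53).
Since gcd(43, 53) = 1, 43 is invertible modulo 53, thus u − v ≡ 0 (mod 53), i.e. u = v.
We now compute 43⁻¹ mod 53 explicitly. Euclid's algorithm: 53 = 1·43 + 10, 43 = 4·10 + 3, 10 = 3·3 + 1; back-substituting gives 1 = 37·43 − 30·53, so 43⁻¹ ≡ 37 (mod 53).
Then y ↦ 37(y − 17) is a two-sided inverse to σ, so every y ∈ ℤ/53ℤ has a preimage.
Thus σ is bijective.
Since σ is bijective, we find σ⁻¹(15): we need 43x ≡ 15 − 17 ≡ 51 (mod 53). Using 43⁻¹ = 37: x ≡ 37·51 = 1887 = 35·53 + 32, so x = 32.
Check: σ(32) = 43·32 + 17 = 1393 = 26·53 + 15 ≡ 15 (mod 53).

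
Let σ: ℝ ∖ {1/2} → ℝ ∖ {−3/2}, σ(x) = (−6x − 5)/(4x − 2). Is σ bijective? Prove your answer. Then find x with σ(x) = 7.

Suppose σ(s) = σ(t). Cross-multiplying: (−6s − 5)(4t − 2) = (−6t − 5)(4s − 2).
Expanding both sides and cancelling the symmetric terms leaves 32·(s − t) = 0. Since 32 ≠ 0, s = t. Hence σ is injective.
For any y ≠ −3/2, solving y(4x − 2) = −6x − 5 for x gives a well-defined x ≠ 1/2. So σ is surjective.
Thus σ is bijective.
Solving σ(x) = 7: cross-multiplying gives −6x − 5 = 7(4x − 2), which rearranges to −34x = −9, so x = 9/34.

9/34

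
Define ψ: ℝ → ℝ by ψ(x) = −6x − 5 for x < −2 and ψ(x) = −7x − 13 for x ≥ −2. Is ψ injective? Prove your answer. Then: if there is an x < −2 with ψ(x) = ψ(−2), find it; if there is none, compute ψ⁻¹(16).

Both pieces are strictly decreasing (slopes −6 and −7), so each is injective on its own interval.
The left piece maps (−∞, −2) onto (7, ∞); the right piece maps [−2, ∞) onto (−∞, 1].
These images are disjoint, so no value is attained by both pieces. Hence ψ is injective.
Because the two images are disjoint, no x < −2 has ψ(x) = ψ(−2), so we compute ψ⁻¹(16): 16 lies in (7, ∞), so solve −6x − 5 = 16: x = (16 + 5)/(−6) = −7/2.

-7/2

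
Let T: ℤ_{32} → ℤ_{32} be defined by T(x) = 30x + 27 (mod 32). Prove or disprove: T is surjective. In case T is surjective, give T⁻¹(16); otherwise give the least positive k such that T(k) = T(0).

16

Since gcd(30, 32) = 2, we have 30x ≡ 0 (mod 2) for all x, so T(x) ≡ 1 (mod 2).
But 0 ≢ 1 (mod 2), so 0 ∈ ℤ_{32} has no preimage. So T is not surjective.
Since T is not surjective, we find the least positive k with T(k) = T(0): this means 30k ≡ 0 (mod 32), i.e. 32 ∣ 30k. Since gcd(30, 32) = 2, dividing through by 2 this holds exactly when 16 ∣ 15k, and as gcd(15, 16) = 1, exactly when 16 ∣ k.
The smallest positive such k is 16.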